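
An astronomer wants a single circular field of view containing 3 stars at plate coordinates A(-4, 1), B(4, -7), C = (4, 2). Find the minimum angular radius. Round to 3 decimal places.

Side lengths²: AB² = 128, AC² = 65, BC² = 81.
Since AB² = 128 < 81 + 65 = 146, the triangle is acute, so the smallest enclosing circle is the circumcircle.
Circumcentre = (0.5, -2.5), r² = 32.5.
r = √(32.5) ≈ 5.701.

5.701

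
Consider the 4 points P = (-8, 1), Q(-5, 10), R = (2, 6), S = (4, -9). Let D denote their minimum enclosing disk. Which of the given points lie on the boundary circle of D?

The farthest pair is Q–S with squared distance 442. The circle on this segment as diameter has centre (-0.5, 0.5) and r² = 442/4 = 110.5.
Check P: distance² to centre = 56.5 ≤ 110.5, so it lies inside.
All remaining points lie in this disk, and no smaller disk contains both endpoints, so this is the minimum enclosing circle.
The points at distance exactly r from the centre are Q, S — 2 points.

Q, S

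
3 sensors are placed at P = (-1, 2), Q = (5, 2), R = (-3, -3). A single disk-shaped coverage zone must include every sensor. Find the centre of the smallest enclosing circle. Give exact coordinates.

(1, -0.5)

Side lengths²: PQ² = 36, PR² = 29, QR² = 89.
Since QR² = 89 ≥ 36 + 29 = 65, the angle opposite QR is not acute, so the smallest enclosing circle has QR as diameter.
Centre = midpoint of QR = (1, -0.5), r² = 89/4 = 22.25.
Centre = (1, -0.5).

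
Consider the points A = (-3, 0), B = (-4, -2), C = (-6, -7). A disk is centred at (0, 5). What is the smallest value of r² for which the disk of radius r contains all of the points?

The required radius is the distance from (0, 5) to the farthest point.
Squared distances: 34, 65, 180.
Maximum is 180, attained at C.

180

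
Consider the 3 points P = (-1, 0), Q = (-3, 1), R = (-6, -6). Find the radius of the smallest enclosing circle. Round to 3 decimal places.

Side lengths²: PQ² = 5, PR² = 61, QR² = 58.
Since PR² = 61 < 58 + 5 = 63, the triangle is acute, so the smallest enclosing circle is the circumcircle.
Circumcentre = (-125/34, -97/34), r² = 8845/578.
r = √(8845/578) ≈ 3.912.

3.912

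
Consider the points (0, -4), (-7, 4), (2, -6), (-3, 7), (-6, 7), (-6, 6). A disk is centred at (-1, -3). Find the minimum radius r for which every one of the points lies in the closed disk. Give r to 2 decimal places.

The required radius is the distance from (-1, -3) to the farthest point.
Squared distances: 2, 85, 18, 104, 125, 106.
Maximum is 125, attained at (-6, 7).
r = √125 ≈ 11.18.

11.18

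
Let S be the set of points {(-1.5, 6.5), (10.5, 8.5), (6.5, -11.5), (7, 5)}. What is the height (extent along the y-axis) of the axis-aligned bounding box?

20

max y = 8.5, min y = -11.5, so height = 20.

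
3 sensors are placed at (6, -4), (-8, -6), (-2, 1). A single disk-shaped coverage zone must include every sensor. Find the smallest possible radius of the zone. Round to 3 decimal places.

Call the three points A, B, C in the order given.
Side lengths²: AB² = 200, AC² = 89, BC² = 85.
Since AB² = 200 ≥ 89 + 85 = 174, the angle opposite AB is not acute, so the smallest enclosing circle has AB as diameter.
Centre = midpoint of AB = (-1, -5), r² = 200/4 = 50.
r = √50 ≈ 7.071.

7.071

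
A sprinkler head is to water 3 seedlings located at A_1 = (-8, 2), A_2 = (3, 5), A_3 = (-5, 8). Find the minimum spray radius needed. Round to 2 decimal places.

5.70

Side lengths²: A_1A_2² = 130, A_1A_3² = 45, A_2A_3² = 73.
Since A_1A_2² = 130 ≥ 73 + 45 = 118, the angle opposite A_1A_2 is not acute, so the smallest enclosing circle has A_1A_2 as diameter.
Centre = midpoint of A_1A_2 = (-2.5, 3.5), r² = 130/4 = 32.5.
r = √(32.5) ≈ 5.70.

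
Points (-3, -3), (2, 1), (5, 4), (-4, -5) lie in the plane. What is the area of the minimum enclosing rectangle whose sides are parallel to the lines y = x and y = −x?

In coordinates u = x + y, v = x − y the rectangle is axis-aligned; the map (x,y)→(u,v) scales areas by 2.
u-values: -6, 3, 9, -9; range = 9 − (-9) = 18.
v-values: 0, 1, 1, 1; range = 1 − 0 = 1.
Area = (18 × 1) / 2 = 9.

9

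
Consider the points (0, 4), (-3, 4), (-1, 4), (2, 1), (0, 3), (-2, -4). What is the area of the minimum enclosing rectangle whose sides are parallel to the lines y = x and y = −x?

45

In coordinates u = x + y, v = x − y the rectangle is axis-aligned; the map (x,y)→(u,v) scales areas by 2.
u-values: 4, 1, 3, 3, 3, -6; range = 4 − (-6) = 10.
v-values: -4, -7, -5, 1, -3, 2; range = 2 − (-7) = 9.
Area = (10 × 9) / 2 = 45.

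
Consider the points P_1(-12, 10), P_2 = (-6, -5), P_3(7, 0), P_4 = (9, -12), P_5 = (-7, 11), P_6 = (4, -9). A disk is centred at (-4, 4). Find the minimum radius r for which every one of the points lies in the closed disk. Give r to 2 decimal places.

20.62

The required radius is the distance from (-4, 4) to the farthest point.
Squared distances: 100, 85, 137, 425, 58, 233.
Maximum is 425, attained at P_4.
r = √425 ≈ 20.62.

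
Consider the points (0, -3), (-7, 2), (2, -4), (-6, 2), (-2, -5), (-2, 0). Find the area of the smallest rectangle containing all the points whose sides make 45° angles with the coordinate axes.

In coordinates u = x + y, v = x − y the rectangle is axis-aligned; the map (x,y)→(u,v) scales areas by 2.
u-values: -3, -5, -2, -4, -7, -2; range = -2 − (-7) = 5.
v-values: 3, -9, 6, -8, 3, -2; range = 6 − (-9) = 15.
Area = (5 × 15) / 2 = 37.5.

37.5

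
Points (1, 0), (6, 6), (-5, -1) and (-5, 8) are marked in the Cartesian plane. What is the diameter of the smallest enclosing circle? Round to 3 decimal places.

By Welzl's lemma the MEC is supported by two points (diametrically opposite) or three points (on a circumcircle).
The minimum enclosing circle is determined by three boundary points: (6, 6), (-5, -1), (-5, 8).
Their circumcentre is (-3/22, 3.5) with r² = 10625/242.
The farthest remaining point (1, 0) is at distance² 3277/242 ≤ 10625/242.
Diameter = 2r = 2√(10625/242) ≈ 13.252.

13.252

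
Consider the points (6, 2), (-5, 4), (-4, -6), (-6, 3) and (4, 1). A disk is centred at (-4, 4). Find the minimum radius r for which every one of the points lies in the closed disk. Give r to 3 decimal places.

The required radius is the distance from (-4, 4) to the farthest point.
Squared distances: 104, 1, 100, 5, 73.
Maximum is 104, attained at (6, 2).
r = √104 ≈ 10.198.

10.198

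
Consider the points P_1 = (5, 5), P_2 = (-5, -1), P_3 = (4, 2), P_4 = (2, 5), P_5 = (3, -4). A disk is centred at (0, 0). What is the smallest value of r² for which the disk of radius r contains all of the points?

The required radius is the distance from (0, 0) to the farthest point.
Squared distances: 50, 26, 20, 29, 25.
Maximum is 50, attained at P_1.

50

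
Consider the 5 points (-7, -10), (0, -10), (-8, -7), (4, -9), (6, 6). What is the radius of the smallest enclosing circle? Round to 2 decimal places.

A smallest enclosing disk is always determined by at most three of the input points on its boundary.
The farthest pair is (-7, -10)–(6, 6) with squared distance 425. The circle on this segment as diameter has centre (-0.5, -2) and r² = 425/4 = 106.25.
Check (0, -10): distance² to centre = 64.25 ≤ 106.25, so it lies inside.
All remaining points lie in this disk, and no smaller disk contains both endpoints, so this is the minimum enclosing circle.
r = √(106.25) ≈ 10.31.

10.31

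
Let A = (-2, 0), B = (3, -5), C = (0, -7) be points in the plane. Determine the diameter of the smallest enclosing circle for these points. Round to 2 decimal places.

7.42

Side lengths²: AB² = 50, AC² = 53, BC² = 13.
Since AC² = 53 < 50 + 13 = 63, the triangle is acute, so the smallest enclosing circle is the circumcircle.
Circumcentre = (-0.3, -3.3), r² = 13.78.
Diameter = 2r = 2√(13.78) ≈ 7.42.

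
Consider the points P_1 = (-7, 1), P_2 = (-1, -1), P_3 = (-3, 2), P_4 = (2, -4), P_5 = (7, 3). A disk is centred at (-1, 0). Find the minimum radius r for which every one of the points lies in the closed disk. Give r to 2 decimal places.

The required radius is the distance from (-1, 0) to the farthest point.
Squared distances: 37, 1, 8, 25, 73.
Maximum is 73, attained at P_5.
r = √73 ≈ 8.54.

8.54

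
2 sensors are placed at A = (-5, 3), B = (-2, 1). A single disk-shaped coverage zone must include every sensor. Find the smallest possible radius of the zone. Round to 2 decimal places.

1.80

The smallest circle enclosing two points has them as diameter endpoints.
Centre = midpoint = (-3.5, 2); r² = |AB|²/4 = 13/4 = 3.25.
r = √(3.25) ≈ 1.80.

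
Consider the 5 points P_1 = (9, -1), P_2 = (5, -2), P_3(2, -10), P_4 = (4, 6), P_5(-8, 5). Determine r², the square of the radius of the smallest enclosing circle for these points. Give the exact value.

1625/18

The minimum enclosing circle of a finite set is fixed by two of the points (as a diameter) or three (as a circumcircle).
The minimum enclosing circle is determined by three boundary points: P_1, P_3, P_5.
Their circumcentre is (-0.5, -5/6) with r² = 1625/18.
The farthest remaining point P_4 is at distance² 1205/18 ≤ 1625/18.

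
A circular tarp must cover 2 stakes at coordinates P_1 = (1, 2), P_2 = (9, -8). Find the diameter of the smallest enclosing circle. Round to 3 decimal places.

12.806

The smallest circle enclosing two points has them as diameter endpoints.
Centre = midpoint = (5, -3); r² = |P_1P_2|²/4 = 164/4 = 41.
Diameter = 2r = 2√41 ≈ 12.806.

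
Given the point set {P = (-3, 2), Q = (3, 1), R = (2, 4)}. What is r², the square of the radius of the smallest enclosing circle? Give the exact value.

5365/578

Side lengths²: PQ² = 37, PR² = 29, QR² = 10.
Since PQ² = 37 < 29 + 10 = 39, the triangle is acute, so the smallest enclosing circle is the circumcircle.
Circumcentre = (1/34, 57/34), r² = 5365/578.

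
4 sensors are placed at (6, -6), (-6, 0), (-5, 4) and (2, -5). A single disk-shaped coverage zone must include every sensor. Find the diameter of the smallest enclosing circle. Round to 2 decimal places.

The farthest pair is (6, -6)–(-5, 4) with squared distance 221. The circle on this segment as diameter has centre (0.5, -1) and r² = 221/4 = 55.25.
Check (-6, 0): distance² to centre = 43.25 ≤ 55.25, so it lies inside.
All remaining points lie in this disk, and no smaller disk contains both endpoints, so this is the minimum enclosing circle.
Diameter = 2r = 2√(55.25) ≈ 14.87.

14.87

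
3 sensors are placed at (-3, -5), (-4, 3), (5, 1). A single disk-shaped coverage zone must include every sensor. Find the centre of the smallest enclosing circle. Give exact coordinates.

Call the three points A, B, C in the order given.
Side lengths²: AB² = 65, AC² = 100, BC² = 85.
Since AC² = 100 < 85 + 65 = 150, the triangle is acute, so the smallest enclosing circle is the circumcircle.
Circumcentre = (-1/14, -4/7), r² = 5525/196.
Centre = (-1/14, -4/7).

(-1/14, -4/7)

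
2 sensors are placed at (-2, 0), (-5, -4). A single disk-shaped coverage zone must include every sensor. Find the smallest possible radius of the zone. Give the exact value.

2.5

The smallest circle enclosing two points has them as diameter endpoints.
Centre = midpoint = (-3.5, -2); r² = |(-2, 0)−(-5, -4)|²/4 = 25/4 = 6.25.
r = √(6.25) = 2.5.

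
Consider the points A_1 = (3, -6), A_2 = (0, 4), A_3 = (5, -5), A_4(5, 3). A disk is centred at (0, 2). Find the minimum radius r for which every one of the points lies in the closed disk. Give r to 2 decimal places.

8.60

The required radius is the distance from (0, 2) to the farthest point.
Squared distances: 73, 4, 74, 26.
Maximum is 74, attained at A_3.
r = √74 ≈ 8.60.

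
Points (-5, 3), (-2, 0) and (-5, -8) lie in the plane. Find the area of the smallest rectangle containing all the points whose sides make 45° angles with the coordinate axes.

In coordinates u = x + y, v = x − y the rectangle is axis-aligned; the map (x,y)→(u,v) scales areas by 2.
u-values: -2, -2, -13; range = -2 − (-13) = 11.
v-values: -8, -2, 3; range = 3 − (-8) = 11.
Area = (11 × 11) / 2 = 60.5.

60.5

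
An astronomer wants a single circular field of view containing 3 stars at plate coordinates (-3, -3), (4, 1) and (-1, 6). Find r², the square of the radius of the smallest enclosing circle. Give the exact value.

Call the three points A, B, C in the order given.
Side lengths²: AB² = 65, AC² = 85, BC² = 50.
Since AC² = 85 < 65 + 50 = 115, the triangle is acute, so the smallest enclosing circle is the circumcircle.
Circumcentre = (-17/22, 27/22), r² = 5525/242.

5525/242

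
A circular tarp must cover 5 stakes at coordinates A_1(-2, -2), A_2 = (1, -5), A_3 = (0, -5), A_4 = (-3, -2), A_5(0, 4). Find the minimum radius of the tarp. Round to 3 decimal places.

4.528

A smallest enclosing disk is always determined by at most three of the input points on its boundary.
The farthest pair is A_2–A_5 with squared distance 82. The circle on this segment as diameter has centre (0.5, -0.5) and r² = 82/4 = 20.5.
Check A_1: distance² to centre = 8.5 ≤ 20.5, so it lies inside.
All remaining points lie in this disk, and no smaller disk contains both endpoints, so this is the minimum enclosing circle.
r = √(20.5) ≈ 4.528.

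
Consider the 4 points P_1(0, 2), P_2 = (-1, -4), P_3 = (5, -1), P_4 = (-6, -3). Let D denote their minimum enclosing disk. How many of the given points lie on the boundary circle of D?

The minimum enclosing circle of a finite set is fixed by two of the points (as a diameter) or three (as a circumcircle).
The farthest pair is P_3–P_4 with squared distance 125. The circle on this segment as diameter has centre (-0.5, -2) and r² = 125/4 = 31.25.
Check P_1: distance² to centre = 16.25 ≤ 31.25, so it lies inside.
All remaining points lie in this disk, and no smaller disk contains both endpoints, so this is the minimum enclosing circle.
The points at distance exactly r from the centre are P_3, P_4 — 2 points.

2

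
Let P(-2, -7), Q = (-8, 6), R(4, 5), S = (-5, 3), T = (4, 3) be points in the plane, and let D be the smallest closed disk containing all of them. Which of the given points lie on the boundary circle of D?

P, Q, R

The minimum enclosing circle of a finite set is fixed by two of the points (as a diameter) or three (as a circumcircle).
The minimum enclosing circle is determined by three boundary points: P, Q, R.
Their circumcentre is (-2.4, 0.7) with r² = 59.45.
The farthest remaining point T is at distance² 46.25 ≤ 59.45.
The points at distance exactly r from the centre are P, Q, R — 3 points.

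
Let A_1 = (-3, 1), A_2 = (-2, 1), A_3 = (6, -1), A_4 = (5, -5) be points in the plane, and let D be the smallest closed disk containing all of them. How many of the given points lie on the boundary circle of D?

By Welzl's lemma the MEC is supported by two points (diametrically opposite) or three points (on a circumcircle).
The minimum enclosing circle is determined by three boundary points: A_1, A_3, A_4.
Their circumcentre is (41/38, -36/19) with r² = 36125/1444.
The farthest remaining point A_2 is at distance² 25789/1444 ≤ 36125/1444.
The points at distance exactly r from the centre are A_1, A_3, A_4 — 3 points.

3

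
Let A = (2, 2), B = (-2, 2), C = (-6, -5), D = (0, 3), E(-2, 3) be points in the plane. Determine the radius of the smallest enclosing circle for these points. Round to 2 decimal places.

5.32

By Welzl's lemma the MEC is supported by two points (diametrically opposite) or three points (on a circumcircle).
The farthest pair is A–C with squared distance 113. The circle on this segment as diameter has centre (-2, -1.5) and r² = 113/4 = 28.25.
Check B: distance² to centre = 12.25 ≤ 28.25, so it lies inside.
All remaining points lie in this disk, and no smaller disk contains both endpoints, so this is the minimum enclosing circle.
r = √(28.25) ≈ 5.32.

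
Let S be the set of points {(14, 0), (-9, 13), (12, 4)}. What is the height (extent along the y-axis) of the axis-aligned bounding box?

13

max y = 13, min y = 0, so height = 13.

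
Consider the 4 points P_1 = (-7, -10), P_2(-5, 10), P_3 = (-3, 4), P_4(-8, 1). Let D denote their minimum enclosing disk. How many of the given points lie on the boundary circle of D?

2

The farthest pair is P_1–P_2 with squared distance 404. The circle on this segment as diameter has centre (-6, 0) and r² = 404/4 = 101.
Check P_3: distance² to centre = 25 ≤ 101, so it lies inside.
All remaining points lie in this disk, and no smaller disk contains both endpoints, so this is the minimum enclosing circle.
The points at distance exactly r from the centre are P_1, P_2 — 2 points.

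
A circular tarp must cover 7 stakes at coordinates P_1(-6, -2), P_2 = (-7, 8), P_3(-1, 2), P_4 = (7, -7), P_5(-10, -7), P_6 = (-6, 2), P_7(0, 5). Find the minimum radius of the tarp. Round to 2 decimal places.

10.46

The minimum enclosing circle of a finite set is fixed by two of the points (as a diameter) or three (as a circumcircle).
The minimum enclosing circle is determined by three boundary points: P_2, P_4, P_5.
Their circumcentre is (-1.5, -0.9) with r² = 109.46.
The farthest remaining point P_7 is at distance² 37.06 ≤ 109.46.
r = √(109.46) ≈ 10.46.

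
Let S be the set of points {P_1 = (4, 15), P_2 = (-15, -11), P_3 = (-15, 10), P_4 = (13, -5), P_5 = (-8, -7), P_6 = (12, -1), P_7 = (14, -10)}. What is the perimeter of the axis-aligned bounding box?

110

Width = max x − min x = 14 − (-15) = 29.
Height = max y − min y = 15 − (-11) = 26.
Perimeter = 2(29 + 26) = 110.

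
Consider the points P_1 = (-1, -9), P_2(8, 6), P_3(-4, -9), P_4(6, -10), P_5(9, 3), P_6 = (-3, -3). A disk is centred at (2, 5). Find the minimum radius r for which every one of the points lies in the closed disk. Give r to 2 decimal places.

The required radius is the distance from (2, 5) to the farthest point.
Squared distances: 205, 37, 232, 241, 53, 89.
Maximum is 241, attained at P_4.
r = √241 ≈ 15.52.

15.52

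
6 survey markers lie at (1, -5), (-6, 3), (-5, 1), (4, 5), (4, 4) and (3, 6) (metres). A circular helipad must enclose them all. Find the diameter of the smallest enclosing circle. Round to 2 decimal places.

The minimum enclosing circle is determined by three boundary points: (1, -5), (-6, 3), (3, 6).
Their circumcentre is (-19/62, 57/62) with r² = 70625/1922.
The farthest remaining point (4, 5) is at distance² 67649/1922 ≤ 70625/1922.
Diameter = 2r = 2√(70625/1922) ≈ 12.12.

12.12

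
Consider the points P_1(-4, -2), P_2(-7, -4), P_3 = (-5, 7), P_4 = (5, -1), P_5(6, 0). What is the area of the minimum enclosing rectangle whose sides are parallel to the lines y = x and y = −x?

In coordinates u = x + y, v = x − y the rectangle is axis-aligned; the map (x,y)→(u,v) scales areas by 2.
u-values: -6, -11, 2, 4, 6; range = 6 − (-11) = 17.
v-values: -2, -3, -12, 6, 6; range = 6 − (-12) = 18.
Area = (17 × 18) / 2 = 153.

153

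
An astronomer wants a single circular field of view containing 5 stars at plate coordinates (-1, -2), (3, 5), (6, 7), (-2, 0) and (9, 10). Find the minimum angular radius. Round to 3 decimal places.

7.810

The minimum enclosing circle of a finite set is fixed by two of the points (as a diameter) or three (as a circumcircle).
The farthest pair is (-1, -2)–(9, 10) with squared distance 244. The circle on this segment as diameter has centre (4, 4) and r² = 244/4 = 61.
Check (3, 5): distance² to centre = 2 ≤ 61, so it lies inside.
All remaining points lie in this disk, and no smaller disk contains both endpoints, so this is the minimum enclosing circle.
r = √61 ≈ 7.810.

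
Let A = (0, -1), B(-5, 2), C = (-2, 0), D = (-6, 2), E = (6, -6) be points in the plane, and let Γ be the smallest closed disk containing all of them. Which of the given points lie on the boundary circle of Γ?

A smallest enclosing disk is always determined by at most three of the input points on its boundary.
The farthest pair is D–E with squared distance 208. The circle on this segment as diameter has centre (0, -2) and r² = 208/4 = 52.
Check A: distance² to centre = 1 ≤ 52, so it lies inside.
All remaining points lie in this disk, and no smaller disk contains both endpoints, so this is the minimum enclosing circle.
The points at distance exactly r from the centre are D, E — 2 points.

D, E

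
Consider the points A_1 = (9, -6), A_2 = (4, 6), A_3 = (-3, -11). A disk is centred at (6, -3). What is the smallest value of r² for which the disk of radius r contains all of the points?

The required radius is the distance from (6, -3) to the farthest point.
Squared distances: 18, 85, 145.
Maximum is 145, attained at A_3.

145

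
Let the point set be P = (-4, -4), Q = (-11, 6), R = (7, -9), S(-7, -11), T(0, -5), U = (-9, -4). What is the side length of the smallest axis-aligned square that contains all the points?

The bounding box has width 18 and height 17.
An axis-aligned square enclosing the set must have side ≥ max(width, height).
So the minimum side is max(18, 17) = 18.

18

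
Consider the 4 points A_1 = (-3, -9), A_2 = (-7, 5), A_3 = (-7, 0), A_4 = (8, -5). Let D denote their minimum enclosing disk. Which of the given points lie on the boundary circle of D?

A_1, A_2, A_4

The minimum enclosing circle of a finite set is fixed by two of the points (as a diameter) or three (as a circumcircle).
The minimum enclosing circle is determined by three boundary points: A_1, A_2, A_4.
Their circumcentre is (5/34, -9/17) with r² = 94393/1156.
The farthest remaining point A_3 is at distance² 59373/1156 ≤ 94393/1156.
The points at distance exactly r from the centre are A_1, A_2, A_4 — 3 points.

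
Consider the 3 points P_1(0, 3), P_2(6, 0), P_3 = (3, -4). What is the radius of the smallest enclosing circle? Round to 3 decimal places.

3.870

Side lengths²: P_1P_2² = 45, P_1P_3² = 58, P_2P_3² = 25.
Since P_1P_3² = 58 < 45 + 25 = 70, the triangle is acute, so the smallest enclosing circle is the circumcircle.
Circumcentre = (47/22, -5/22), r² = 3625/242.
r = √(3625/242) ≈ 3.870.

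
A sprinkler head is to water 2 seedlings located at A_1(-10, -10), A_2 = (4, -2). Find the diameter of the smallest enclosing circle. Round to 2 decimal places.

16.12

The smallest circle enclosing two points has them as diameter endpoints.
Centre = midpoint = (-3, -6); r² = |A_1A_2|²/4 = 260/4 = 65.
Diameter = 2r = 2√65 ≈ 16.12.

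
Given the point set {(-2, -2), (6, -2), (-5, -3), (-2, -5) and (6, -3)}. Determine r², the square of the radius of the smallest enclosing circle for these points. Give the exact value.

The farthest pair is (6, -2)–(-5, -3) with squared distance 122. The circle on this segment as diameter has centre (0.5, -2.5) and r² = 122/4 = 30.5.
Check (-2, -2): distance² to centre = 6.5 ≤ 30.5, so it lies inside.
All remaining points lie in this disk, and no smaller disk contains both endpoints, so this is the minimum enclosing circle.

30.5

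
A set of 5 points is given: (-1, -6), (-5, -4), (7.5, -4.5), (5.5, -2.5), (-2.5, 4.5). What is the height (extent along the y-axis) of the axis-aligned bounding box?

max y = 4.5, min y = -6, so height = 10.5.

10.5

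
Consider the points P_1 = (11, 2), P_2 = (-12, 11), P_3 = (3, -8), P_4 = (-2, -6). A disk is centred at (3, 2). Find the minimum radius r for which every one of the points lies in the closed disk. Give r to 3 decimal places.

The required radius is the distance from (3, 2) to the farthest point.
Squared distances: 64, 306, 100, 89.
Maximum is 306, attained at P_2.
r = √306 ≈ 17.493.

17.493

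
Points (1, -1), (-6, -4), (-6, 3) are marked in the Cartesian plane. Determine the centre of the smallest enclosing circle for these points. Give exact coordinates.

(-47/14, -0.5)

Call the three points A, B, C in the order given.
Side lengths²: AB² = 58, AC² = 65, BC² = 49.
Since AC² = 65 < 58 + 49 = 107, the triangle is acute, so the smallest enclosing circle is the circumcircle.
Circumcentre = (-47/14, -0.5), r² = 1885/98.
Centre = (-47/14, -0.5).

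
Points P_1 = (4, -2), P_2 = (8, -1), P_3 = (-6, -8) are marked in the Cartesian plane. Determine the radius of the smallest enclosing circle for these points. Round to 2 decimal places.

Side lengths²: P_1P_2² = 17, P_1P_3² = 136, P_2P_3² = 245.
Since P_2P_3² = 245 ≥ 136 + 17 = 153, the angle opposite P_2P_3 is not acute, so the smallest enclosing circle has P_2P_3 as diameter.
Centre = midpoint of P_2P_3 = (1, -4.5), r² = 245/4 = 61.25.
r = √(61.25) ≈ 7.83.

7.83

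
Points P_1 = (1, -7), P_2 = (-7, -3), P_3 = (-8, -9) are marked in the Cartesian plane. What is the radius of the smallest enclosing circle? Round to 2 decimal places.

4.82

Side lengths²: P_1P_2² = 80, P_1P_3² = 85, P_2P_3² = 37.
Since P_1P_3² = 85 < 80 + 37 = 117, the triangle is acute, so the smallest enclosing circle is the circumcircle.
Circumcentre = (-99/26, -86/13), r² = 15725/676.
r = √(15725/676) ≈ 4.82.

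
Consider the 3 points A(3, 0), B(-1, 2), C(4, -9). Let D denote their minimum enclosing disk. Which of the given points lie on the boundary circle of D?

B, C

Side lengths²: AB² = 20, AC² = 82, BC² = 146.
Since BC² = 146 ≥ 82 + 20 = 102, the angle opposite BC is not acute, so the smallest enclosing circle has BC as diameter.
Centre = midpoint of BC = (1.5, -3.5), r² = 146/4 = 36.5.
The points at distance exactly r from the centre are B, C — 2 points.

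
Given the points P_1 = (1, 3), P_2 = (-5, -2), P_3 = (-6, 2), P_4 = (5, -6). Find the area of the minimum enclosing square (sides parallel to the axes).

121

The bounding box has width 11 and height 9.
An axis-aligned square enclosing the set must have side ≥ max(width, height).
So the minimum side is max(11, 9) = 11.
Area = 11² = 121.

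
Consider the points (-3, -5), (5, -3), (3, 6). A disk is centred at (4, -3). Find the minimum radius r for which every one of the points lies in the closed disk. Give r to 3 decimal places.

The required radius is the distance from (4, -3) to the farthest point.
Squared distances: 53, 1, 82.
Maximum is 82, attained at (3, 6).
r = √82 ≈ 9.055.

9.055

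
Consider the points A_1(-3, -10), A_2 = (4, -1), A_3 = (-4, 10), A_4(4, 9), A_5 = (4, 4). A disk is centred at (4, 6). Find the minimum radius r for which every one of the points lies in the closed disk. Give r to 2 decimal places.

The required radius is the distance from (4, 6) to the farthest point.
Squared distances: 305, 49, 80, 9, 4.
Maximum is 305, attained at A_1.
r = √305 ≈ 17.46.

17.46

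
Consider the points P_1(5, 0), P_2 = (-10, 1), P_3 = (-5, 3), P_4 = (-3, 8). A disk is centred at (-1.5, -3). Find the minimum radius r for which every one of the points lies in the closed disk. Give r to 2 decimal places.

11.10

The required radius is the distance from (-1.5, -3) to the farthest point.
Squared distances: 51.25, 88.25, 48.25, 123.25.
Maximum is 123.25, attained at P_4.
r = √(123.25) ≈ 11.10.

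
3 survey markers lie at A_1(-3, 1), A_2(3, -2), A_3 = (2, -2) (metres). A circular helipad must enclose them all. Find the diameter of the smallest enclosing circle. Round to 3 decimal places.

Side lengths²: A_1A_2² = 45, A_1A_3² = 34, A_2A_3² = 1.
Since A_1A_2² = 45 ≥ 34 + 1 = 35, the angle opposite A_1A_2 is not acute, so the smallest enclosing circle has A_1A_2 as diameter.
Centre = midpoint of A_1A_2 = (0, -0.5), r² = 45/4 = 11.25.
Diameter = 2r = 2√(11.25) ≈ 6.708.

6.708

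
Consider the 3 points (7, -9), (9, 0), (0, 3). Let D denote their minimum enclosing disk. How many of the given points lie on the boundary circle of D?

2

Call the three points A, B, C in the order given.
Side lengths²: AB² = 85, AC² = 193, BC² = 90.
Since AC² = 193 ≥ 90 + 85 = 175, the angle opposite AC is not acute, so the smallest enclosing circle has AC as diameter.
Centre = midpoint of AC = (3.5, -3), r² = 193/4 = 48.25.
The points at distance exactly r from the centre are (7, -9), (0, 3) — 2 points.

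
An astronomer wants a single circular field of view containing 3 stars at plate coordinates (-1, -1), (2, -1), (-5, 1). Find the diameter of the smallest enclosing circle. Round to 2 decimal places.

7.28

Call the three points A, B, C in the order given.
Side lengths²: AB² = 9, AC² = 20, BC² = 53.
Since BC² = 53 ≥ 20 + 9 = 29, the angle opposite BC is not acute, so the smallest enclosing circle has BC as diameter.
Centre = midpoint of BC = (-1.5, 0), r² = 53/4 = 13.25.
Diameter = 2r = 2√(13.25) ≈ 7.28.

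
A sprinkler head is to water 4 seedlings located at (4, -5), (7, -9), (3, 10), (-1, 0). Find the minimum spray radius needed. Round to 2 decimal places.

9.71

The minimum enclosing circle of a finite set is fixed by two of the points (as a diameter) or three (as a circumcircle).
The farthest pair is (7, -9)–(3, 10) with squared distance 377. The circle on this segment as diameter has centre (5, 0.5) and r² = 377/4 = 94.25.
Check (4, -5): distance² to centre = 31.25 ≤ 94.25, so it lies inside.
All remaining points lie in this disk, and no smaller disk contains both endpoints, so this is the minimum enclosing circle.
r = √(94.25) ≈ 9.71.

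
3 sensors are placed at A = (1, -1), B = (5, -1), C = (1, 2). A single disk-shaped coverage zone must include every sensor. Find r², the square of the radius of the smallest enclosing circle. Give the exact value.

Side lengths²: AB² = 16, AC² = 9, BC² = 25.
Since BC² = 25 ≥ 16 + 9 = 25, the angle opposite BC is not acute, so the smallest enclosing circle has BC as diameter.
Centre = midpoint of BC = (3, 0.5), r² = 25/4 = 6.25.

6.25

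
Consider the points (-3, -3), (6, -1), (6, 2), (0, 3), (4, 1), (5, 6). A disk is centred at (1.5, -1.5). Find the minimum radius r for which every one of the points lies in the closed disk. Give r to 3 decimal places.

The required radius is the distance from (1.5, -1.5) to the farthest point.
Squared distances: 22.5, 20.5, 32.5, 22.5, 12.5, 68.5.
Maximum is 68.5, attained at (5, 6).
r = √(68.5) ≈ 8.276.

8.276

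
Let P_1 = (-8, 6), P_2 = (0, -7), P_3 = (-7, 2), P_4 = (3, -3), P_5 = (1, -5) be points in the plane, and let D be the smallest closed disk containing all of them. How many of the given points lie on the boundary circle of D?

2

The minimum enclosing circle of a finite set is fixed by two of the points (as a diameter) or three (as a circumcircle).
The farthest pair is P_1–P_2 with squared distance 233. The circle on this segment as diameter has centre (-4, -0.5) and r² = 233/4 = 58.25.
Check P_3: distance² to centre = 15.25 ≤ 58.25, so it lies inside.
All remaining points lie in this disk, and no smaller disk contains both endpoints, so this is the minimum enclosing circle.
The points at distance exactly r from the centre are P_1, P_2 — 2 points.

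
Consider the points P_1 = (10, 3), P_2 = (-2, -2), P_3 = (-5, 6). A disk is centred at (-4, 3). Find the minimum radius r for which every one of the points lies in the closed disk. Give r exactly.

The required radius is the distance from (-4, 3) to the farthest point.
Squared distances: 196, 29, 10.
Maximum is 196, attained at P_1.
r = √196 = 14.

14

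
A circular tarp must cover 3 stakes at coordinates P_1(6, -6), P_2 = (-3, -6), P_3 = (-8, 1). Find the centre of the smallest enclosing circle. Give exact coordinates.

Side lengths²: P_1P_2² = 81, P_1P_3² = 245, P_2P_3² = 74.
Since P_1P_3² = 245 ≥ 81 + 74 = 155, the angle opposite P_1P_3 is not acute, so the smallest enclosing circle has P_1P_3 as diameter.
Centre = midpoint of P_1P_3 = (-1, -2.5), r² = 245/4 = 61.25.
Centre = (-1, -2.5).

(-1, -2.5)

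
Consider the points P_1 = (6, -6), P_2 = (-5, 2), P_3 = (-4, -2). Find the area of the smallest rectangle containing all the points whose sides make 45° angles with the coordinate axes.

57

In coordinates u = x + y, v = x − y the rectangle is axis-aligned; the map (x,y)→(u,v) scales areas by 2.
u-values: 0, -3, -6; range = 0 − (-6) = 6.
v-values: 12, -7, -2; range = 12 − (-7) = 19.
Area = (6 × 19) / 2 = 57.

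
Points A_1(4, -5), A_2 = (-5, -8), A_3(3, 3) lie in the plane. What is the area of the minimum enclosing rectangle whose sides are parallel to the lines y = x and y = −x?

In coordinates u = x + y, v = x − y the rectangle is axis-aligned; the map (x,y)→(u,v) scales areas by 2.
u-values: -1, -13, 6; range = 6 − (-13) = 19.
v-values: 9, 3, 0; range = 9 − 0 = 9.
Area = (19 × 9) / 2 = 85.5.

85.5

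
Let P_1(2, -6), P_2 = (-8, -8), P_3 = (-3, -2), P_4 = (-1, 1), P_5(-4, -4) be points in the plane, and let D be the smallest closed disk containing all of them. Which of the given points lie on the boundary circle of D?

By Welzl's lemma the MEC is supported by two points (diametrically opposite) or three points (on a circumcircle).
The minimum enclosing circle is determined by three boundary points: P_1, P_2, P_4.
Their circumcentre is (-135/38, -161/38) with r² = 24505/722.
The farthest remaining point P_3 is at distance² 3833/722 ≤ 24505/722.
The points at distance exactly r from the centre are P_1, P_2, P_4 — 3 points.

P_1, P_2, P_4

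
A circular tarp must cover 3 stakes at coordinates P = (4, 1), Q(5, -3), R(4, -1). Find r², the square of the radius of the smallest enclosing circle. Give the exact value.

4.25

Side lengths²: PQ² = 17, PR² = 4, QR² = 5.
Since PQ² = 17 ≥ 5 + 4 = 9, the angle opposite PQ is not acute, so the smallest enclosing circle has PQ as diameter.
Centre = midpoint of PQ = (4.5, -1), r² = 17/4 = 4.25.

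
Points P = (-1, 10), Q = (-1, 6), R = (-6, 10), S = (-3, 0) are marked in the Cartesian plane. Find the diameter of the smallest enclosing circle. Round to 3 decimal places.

10.647

The minimum enclosing circle is determined by three boundary points: P, R, S.
Their circumcentre is (-3.5, 5.3) with r² = 28.34.
The farthest remaining point Q is at distance² 6.74 ≤ 28.34.
Diameter = 2r = 2√(28.34) ≈ 10.647.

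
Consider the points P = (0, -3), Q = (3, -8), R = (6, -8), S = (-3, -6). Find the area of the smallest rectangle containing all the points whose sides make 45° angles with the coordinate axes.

In coordinates u = x + y, v = x − y the rectangle is axis-aligned; the map (x,y)→(u,v) scales areas by 2.
u-values: -3, -5, -2, -9; range = -2 − (-9) = 7.
v-values: 3, 11, 14, 3; range = 14 − 3 = 11.
Area = (7 × 11) / 2 = 38.5.

38.5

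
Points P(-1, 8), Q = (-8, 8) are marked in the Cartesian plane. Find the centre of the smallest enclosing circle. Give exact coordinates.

The smallest circle enclosing two points has them as diameter endpoints.
Centre = midpoint = (-4.5, 8); r² = |PQ|²/4 = 49/4 = 12.25.
Centre = (-4.5, 8).

(-4.5, 8)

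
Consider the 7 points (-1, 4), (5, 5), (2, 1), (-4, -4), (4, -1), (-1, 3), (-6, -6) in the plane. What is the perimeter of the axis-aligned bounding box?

44

Width = max x − min x = 5 − (-6) = 11.
Height = max y − min y = 5 − (-6) = 11.
Perimeter = 2(11 + 11) = 44.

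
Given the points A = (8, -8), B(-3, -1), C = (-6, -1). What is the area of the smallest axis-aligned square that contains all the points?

The bounding box has width 14 and height 7.
An axis-aligned square enclosing the set must have side ≥ max(width, height).
So the minimum side is max(14, 7) = 14.
Area = 14² = 196.

196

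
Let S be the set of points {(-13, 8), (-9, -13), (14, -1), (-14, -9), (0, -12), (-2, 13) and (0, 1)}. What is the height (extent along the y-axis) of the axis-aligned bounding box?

26

max y = 13, min y = -13, so height = 26.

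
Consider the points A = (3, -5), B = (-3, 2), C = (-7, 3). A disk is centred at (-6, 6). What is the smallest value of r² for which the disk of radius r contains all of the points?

202

The required radius is the distance from (-6, 6) to the farthest point.
Squared distances: 202, 25, 10.
Maximum is 202, attained at A.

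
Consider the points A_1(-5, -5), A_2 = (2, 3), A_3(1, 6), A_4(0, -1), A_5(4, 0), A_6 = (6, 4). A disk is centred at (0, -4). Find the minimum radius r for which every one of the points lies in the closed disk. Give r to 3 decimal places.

The required radius is the distance from (0, -4) to the farthest point.
Squared distances: 26, 53, 101, 9, 32, 100.
Maximum is 101, attained at A_3.
r = √101 ≈ 10.050.

10.050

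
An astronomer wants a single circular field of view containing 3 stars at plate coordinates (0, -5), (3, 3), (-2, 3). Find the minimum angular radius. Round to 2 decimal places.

4.40

Call the three points A, B, C in the order given.
Side lengths²: AB² = 73, AC² = 68, BC² = 25.
Since AB² = 73 < 68 + 25 = 93, the triangle is acute, so the smallest enclosing circle is the circumcircle.
Circumcentre = (0.5, -0.625), r² = 19.390625.
r = √(19.390625) ≈ 4.40.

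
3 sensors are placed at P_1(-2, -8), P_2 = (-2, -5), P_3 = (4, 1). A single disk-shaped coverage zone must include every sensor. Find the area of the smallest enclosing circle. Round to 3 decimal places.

91.892

Side lengths²: P_1P_2² = 9, P_1P_3² = 117, P_2P_3² = 72.
Since P_1P_3² = 117 ≥ 72 + 9 = 81, the angle opposite P_1P_3 is not acute, so the smallest enclosing circle has P_1P_3 as diameter.
Centre = midpoint of P_1P_3 = (1, -3.5), r² = 117/4 = 29.25.
Area = π·r² = π·29.25 ≈ 91.892.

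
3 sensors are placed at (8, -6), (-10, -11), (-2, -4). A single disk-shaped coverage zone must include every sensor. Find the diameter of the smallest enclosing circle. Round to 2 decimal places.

18.68

Call the three points A, B, C in the order given.
Side lengths²: AB² = 349, AC² = 104, BC² = 113.
Since AB² = 349 ≥ 113 + 104 = 217, the angle opposite AB is not acute, so the smallest enclosing circle has AB as diameter.
Centre = midpoint of AB = (-1, -8.5), r² = 349/4 = 87.25.
Diameter = 2r = 2√(87.25) ≈ 18.68.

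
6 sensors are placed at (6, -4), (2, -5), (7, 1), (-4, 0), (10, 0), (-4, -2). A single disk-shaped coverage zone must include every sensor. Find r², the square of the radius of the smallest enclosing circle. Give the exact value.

50

The farthest pair is (10, 0)–(-4, -2) with squared distance 200. The circle on this segment as diameter has centre (3, -1) and r² = 200/4 = 50.
Check (6, -4): distance² to centre = 18 ≤ 50, so it lies inside.
All remaining points lie in this disk, and no smaller disk contains both endpoints, so this is the minimum enclosing circle.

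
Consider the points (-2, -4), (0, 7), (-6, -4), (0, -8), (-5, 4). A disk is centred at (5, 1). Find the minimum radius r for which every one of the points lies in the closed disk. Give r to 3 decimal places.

The required radius is the distance from (5, 1) to the farthest point.
Squared distances: 74, 61, 146, 106, 109.
Maximum is 146, attained at (-6, -4).
r = √146 ≈ 12.083.

12.083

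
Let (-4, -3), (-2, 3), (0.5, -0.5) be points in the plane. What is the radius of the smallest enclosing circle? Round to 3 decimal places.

3.183

Call the three points A, B, C in the order given.
Side lengths²: AB² = 40, AC² = 26.5, BC² = 18.5.
Since AB² = 40 < 26.5 + 18.5 = 45, the triangle is acute, so the smallest enclosing circle is the circumcircle.
Circumcentre = (-117/44, -5/44), r² = 9805/968.
r = √(9805/968) ≈ 3.183.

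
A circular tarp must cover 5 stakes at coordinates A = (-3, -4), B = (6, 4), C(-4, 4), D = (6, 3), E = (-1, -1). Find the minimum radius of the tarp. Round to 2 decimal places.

By Welzl's lemma the MEC is supported by two points (diametrically opposite) or three points (on a circumcircle).
The minimum enclosing circle is determined by three boundary points: A, B, C.
Their circumcentre is (1, 0.5625) with r² = 36.81640625.
The farthest remaining point D is at distance² 30.94140625 ≤ 36.81640625.
r = √(36.81640625) ≈ 6.07.

6.07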